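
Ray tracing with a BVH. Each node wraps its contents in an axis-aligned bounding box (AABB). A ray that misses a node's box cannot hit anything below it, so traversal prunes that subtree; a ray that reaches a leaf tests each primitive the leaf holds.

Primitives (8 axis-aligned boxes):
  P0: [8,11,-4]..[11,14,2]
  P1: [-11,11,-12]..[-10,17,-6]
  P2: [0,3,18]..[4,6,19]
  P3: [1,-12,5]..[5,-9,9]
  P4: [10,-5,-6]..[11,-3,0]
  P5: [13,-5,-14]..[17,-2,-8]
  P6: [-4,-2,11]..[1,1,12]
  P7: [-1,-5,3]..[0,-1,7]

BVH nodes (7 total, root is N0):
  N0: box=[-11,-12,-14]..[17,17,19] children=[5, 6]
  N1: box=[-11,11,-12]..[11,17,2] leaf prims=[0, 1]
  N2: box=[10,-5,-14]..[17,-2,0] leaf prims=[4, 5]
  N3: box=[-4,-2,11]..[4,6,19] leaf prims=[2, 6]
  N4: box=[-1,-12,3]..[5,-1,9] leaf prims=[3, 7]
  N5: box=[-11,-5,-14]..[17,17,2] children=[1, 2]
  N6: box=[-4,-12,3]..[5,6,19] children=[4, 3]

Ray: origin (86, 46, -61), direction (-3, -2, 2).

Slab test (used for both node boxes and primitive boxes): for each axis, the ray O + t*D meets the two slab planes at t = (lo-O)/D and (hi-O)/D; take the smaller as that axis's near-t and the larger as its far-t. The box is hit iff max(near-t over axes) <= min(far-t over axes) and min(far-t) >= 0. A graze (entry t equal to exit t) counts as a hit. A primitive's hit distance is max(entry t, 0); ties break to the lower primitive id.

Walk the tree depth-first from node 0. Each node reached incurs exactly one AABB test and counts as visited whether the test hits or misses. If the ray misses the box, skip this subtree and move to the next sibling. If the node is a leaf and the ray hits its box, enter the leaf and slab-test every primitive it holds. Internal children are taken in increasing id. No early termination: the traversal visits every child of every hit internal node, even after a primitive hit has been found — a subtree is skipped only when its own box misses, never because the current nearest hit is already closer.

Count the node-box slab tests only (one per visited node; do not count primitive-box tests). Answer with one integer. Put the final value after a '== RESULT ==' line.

Trace the traversal:
N0 x:[23,97/3] y:[29/2,29] z:[47/2,40] -> hit [47/2,29], descend [5, 6]
  N5 x:[23,97/3] y:[29/2,51/2] z:[47/2,63/2] -> hit [47/2,51/2], descend [1, 2]
    N1 x:[25,97/3] y:[29/2,35/2] z:[49/2,63/2] -> miss, prune
    N2 x:[23,76/3] y:[24,51/2] z:[47/2,61/2] -> hit [24,76/3] leaf, test {P4(miss), P5@t=24}
  N6 x:[27,30] y:[20,29] z:[32,40] -> miss, prune

Visited [0, 5, 1, 2, 6]. Tests: 5 box, 1 leaf. Nearest: P5.

== RESULT ==
5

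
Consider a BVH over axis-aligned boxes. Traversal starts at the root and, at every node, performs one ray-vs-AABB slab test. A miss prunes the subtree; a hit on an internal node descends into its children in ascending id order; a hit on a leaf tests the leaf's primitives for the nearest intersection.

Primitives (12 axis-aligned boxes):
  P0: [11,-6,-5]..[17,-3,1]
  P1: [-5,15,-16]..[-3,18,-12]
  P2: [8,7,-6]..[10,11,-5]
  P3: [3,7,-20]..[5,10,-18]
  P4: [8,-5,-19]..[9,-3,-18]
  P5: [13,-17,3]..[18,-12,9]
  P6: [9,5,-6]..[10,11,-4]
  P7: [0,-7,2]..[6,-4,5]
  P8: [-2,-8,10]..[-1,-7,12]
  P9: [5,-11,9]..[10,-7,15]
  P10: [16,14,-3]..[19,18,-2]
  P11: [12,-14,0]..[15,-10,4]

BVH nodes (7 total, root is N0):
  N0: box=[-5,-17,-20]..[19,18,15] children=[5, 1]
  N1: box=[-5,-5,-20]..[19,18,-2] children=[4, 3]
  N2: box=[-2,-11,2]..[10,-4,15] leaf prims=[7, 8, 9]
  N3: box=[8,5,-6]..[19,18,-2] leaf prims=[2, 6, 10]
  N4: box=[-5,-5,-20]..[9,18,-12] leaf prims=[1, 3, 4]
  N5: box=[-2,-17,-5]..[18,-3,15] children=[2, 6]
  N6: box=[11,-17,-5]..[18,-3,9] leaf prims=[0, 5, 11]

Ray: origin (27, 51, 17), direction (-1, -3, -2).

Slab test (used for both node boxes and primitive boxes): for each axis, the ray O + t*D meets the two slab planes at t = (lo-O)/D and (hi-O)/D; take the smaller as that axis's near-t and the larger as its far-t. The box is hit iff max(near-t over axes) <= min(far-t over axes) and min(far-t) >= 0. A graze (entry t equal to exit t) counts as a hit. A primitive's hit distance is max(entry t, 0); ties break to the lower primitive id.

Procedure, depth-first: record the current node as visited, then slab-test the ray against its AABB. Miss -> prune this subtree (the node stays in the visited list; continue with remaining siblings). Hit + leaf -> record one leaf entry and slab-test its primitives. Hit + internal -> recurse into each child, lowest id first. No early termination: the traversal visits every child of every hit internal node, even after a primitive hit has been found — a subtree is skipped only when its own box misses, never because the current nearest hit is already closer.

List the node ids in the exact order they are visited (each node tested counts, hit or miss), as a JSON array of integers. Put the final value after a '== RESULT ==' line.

Walk:
N0 x:[8,32] y:[11,68/3] z:[1,37/2] -> hit [11,37/2], descend [1, 5]
  N1 x:[8,32] y:[11,56/3] z:[19/2,37/2] -> hit [11,37/2], descend [3, 4]
    N3 x:[8,19] y:[11,46/3] z:[19/2,23/2] -> hit [11,23/2] leaf, test {P2(miss), P6(miss), P10(miss)}
    N4 x:[18,32] y:[11,56/3] z:[29/2,37/2] -> hit [18,37/2] leaf, test {P1(miss), P3(miss), P4@t=18}
  N5 x:[9,29] y:[18,68/3] z:[1,11] -> miss, prune

order=[0, 1, 3, 4, 5]  |boxes|=5  |leaves|=2  hit=P4

== RESULT ==
[0, 1, 3, 4, 5]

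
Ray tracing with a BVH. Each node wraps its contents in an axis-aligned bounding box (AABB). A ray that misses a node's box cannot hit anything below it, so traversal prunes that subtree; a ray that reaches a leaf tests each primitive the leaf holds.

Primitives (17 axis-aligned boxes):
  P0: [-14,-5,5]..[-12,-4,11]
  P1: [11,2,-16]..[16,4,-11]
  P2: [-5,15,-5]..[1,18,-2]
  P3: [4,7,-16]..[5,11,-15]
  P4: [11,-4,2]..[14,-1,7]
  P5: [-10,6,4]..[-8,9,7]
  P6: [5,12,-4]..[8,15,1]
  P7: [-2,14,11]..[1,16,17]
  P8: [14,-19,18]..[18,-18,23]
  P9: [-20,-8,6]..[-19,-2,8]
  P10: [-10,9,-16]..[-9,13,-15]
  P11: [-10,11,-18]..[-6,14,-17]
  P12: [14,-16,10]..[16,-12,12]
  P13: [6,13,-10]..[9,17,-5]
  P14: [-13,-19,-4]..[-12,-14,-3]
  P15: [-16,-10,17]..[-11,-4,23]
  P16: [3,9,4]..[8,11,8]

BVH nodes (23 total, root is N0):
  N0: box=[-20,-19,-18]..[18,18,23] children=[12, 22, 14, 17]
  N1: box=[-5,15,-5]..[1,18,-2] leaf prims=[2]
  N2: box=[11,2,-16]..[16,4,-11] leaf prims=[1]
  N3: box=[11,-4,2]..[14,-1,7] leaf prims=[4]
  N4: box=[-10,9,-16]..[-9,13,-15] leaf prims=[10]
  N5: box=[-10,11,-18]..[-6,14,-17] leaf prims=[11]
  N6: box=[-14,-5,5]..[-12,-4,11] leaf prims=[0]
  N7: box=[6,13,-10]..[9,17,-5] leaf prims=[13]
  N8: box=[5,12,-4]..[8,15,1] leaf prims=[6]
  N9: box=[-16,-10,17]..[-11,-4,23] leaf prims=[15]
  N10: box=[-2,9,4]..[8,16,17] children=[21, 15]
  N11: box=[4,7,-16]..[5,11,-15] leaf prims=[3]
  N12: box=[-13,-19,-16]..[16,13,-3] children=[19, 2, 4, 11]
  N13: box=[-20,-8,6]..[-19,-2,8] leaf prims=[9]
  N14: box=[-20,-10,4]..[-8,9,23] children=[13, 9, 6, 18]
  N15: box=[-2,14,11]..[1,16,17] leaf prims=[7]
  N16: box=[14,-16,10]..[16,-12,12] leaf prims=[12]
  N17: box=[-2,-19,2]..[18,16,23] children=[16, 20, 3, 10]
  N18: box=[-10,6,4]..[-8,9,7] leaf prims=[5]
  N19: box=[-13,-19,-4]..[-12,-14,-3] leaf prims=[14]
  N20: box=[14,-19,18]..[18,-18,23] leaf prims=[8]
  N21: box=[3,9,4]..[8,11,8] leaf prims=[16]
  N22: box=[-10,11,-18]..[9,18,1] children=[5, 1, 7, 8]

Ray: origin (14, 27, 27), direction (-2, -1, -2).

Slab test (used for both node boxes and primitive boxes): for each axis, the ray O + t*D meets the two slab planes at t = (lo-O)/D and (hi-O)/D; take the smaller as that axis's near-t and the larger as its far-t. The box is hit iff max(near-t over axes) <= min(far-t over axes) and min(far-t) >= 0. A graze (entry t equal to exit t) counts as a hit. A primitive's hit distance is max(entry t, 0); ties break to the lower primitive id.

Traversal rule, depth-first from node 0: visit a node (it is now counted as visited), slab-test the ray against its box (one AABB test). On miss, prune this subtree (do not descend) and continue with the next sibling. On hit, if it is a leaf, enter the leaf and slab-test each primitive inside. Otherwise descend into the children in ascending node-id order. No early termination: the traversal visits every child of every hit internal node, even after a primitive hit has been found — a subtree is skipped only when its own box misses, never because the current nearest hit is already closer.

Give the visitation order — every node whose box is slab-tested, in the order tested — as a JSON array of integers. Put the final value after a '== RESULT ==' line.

Walk:
N0 x:[-2,17] y:[9,46] z:[2,45/2] -> hit [9,17], descend [12, 14, 17, 22]
  N12 x:[-1,27/2] y:[14,46] z:[15,43/2] -> miss, prune
  N14 x:[11,17] y:[18,37] z:[2,23/2] -> miss, prune
  N17 x:[-2,8] y:[11,46] z:[2,25/2] -> miss, prune
  N22 x:[5/2,12] y:[9,16] z:[13,45/2] -> miss, prune

5 AABB tests over nodes [0, 12, 14, 17, 22]; 0 leaves entered; closest miss.

== RESULT ==
[0, 12, 14, 17, 22]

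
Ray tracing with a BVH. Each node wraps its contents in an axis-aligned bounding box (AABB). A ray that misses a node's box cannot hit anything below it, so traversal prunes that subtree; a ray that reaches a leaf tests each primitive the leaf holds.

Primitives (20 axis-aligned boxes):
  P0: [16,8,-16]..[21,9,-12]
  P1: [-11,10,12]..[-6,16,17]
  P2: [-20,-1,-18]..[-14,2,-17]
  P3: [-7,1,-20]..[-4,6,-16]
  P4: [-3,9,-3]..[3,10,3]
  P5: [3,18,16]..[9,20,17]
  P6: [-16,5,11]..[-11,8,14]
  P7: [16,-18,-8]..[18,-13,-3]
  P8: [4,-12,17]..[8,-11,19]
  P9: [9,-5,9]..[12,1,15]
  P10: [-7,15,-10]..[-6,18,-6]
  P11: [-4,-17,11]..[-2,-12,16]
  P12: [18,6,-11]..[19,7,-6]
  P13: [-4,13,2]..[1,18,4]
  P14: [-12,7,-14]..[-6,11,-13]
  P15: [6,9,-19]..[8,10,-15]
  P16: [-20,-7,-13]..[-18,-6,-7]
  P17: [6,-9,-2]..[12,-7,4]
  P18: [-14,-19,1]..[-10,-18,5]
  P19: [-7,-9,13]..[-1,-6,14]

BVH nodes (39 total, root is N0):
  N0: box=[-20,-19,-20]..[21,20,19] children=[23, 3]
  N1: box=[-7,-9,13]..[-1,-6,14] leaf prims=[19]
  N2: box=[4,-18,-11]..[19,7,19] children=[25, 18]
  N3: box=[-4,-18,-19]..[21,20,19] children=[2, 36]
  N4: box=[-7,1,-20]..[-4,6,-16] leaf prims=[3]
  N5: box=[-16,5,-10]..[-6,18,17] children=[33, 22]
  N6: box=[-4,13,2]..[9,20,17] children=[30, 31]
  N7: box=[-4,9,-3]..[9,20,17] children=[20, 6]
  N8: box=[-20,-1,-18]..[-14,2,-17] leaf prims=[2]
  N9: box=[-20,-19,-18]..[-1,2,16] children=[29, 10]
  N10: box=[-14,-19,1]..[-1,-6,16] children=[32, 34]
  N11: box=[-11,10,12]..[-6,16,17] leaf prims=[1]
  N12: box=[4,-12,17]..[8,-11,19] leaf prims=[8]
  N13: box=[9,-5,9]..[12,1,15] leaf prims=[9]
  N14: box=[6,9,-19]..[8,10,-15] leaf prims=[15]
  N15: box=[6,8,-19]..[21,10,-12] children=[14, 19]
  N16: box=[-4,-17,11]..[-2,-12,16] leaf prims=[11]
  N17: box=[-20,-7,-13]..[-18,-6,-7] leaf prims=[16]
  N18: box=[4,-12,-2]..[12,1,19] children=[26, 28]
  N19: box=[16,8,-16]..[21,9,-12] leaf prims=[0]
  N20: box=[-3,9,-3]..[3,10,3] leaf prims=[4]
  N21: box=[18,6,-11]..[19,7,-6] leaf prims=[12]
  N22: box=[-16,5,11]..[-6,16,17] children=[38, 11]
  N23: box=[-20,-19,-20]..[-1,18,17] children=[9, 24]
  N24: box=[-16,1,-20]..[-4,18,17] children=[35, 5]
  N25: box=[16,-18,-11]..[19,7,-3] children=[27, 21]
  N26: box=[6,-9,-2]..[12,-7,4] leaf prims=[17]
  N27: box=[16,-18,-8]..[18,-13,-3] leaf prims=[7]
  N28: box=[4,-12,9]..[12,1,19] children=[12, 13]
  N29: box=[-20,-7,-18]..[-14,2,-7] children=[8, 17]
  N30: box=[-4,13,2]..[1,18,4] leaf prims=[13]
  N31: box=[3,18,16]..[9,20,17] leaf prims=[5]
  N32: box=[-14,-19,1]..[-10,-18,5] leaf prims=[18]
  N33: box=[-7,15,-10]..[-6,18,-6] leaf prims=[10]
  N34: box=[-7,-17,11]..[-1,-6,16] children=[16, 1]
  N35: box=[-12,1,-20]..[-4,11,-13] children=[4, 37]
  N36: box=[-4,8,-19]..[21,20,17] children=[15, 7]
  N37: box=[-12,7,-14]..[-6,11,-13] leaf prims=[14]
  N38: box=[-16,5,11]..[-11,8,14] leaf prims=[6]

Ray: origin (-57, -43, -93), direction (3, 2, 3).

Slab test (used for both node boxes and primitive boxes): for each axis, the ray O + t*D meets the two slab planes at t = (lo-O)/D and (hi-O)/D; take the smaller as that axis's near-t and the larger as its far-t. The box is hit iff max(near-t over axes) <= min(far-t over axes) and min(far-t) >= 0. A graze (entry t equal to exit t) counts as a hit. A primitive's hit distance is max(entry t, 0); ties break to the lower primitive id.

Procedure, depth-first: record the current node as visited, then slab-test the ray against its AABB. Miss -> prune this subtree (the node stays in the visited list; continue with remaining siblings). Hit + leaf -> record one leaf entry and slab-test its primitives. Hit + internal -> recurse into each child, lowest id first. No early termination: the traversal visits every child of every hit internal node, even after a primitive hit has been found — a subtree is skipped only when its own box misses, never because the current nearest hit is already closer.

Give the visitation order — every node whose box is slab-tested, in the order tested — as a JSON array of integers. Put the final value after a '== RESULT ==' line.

Trace the traversal:
N0 x:[37/3,26] y:[12,63/2] z:[73/3,112/3] -> hit [73/3,26], descend [3, 23]
  N3 x:[53/3,26] y:[25/2,63/2] z:[74/3,112/3] -> hit [74/3,26], descend [2, 36]
    N2 x:[61/3,76/3] y:[25/2,25] z:[82/3,112/3] -> miss, prune
    N36 x:[53/3,26] y:[51/2,63/2] z:[74/3,110/3] -> hit [51/2,26], descend [7, 15]
      N7 x:[53/3,22] y:[26,63/2] z:[30,110/3] -> miss, prune
      N15 x:[21,26] y:[51/2,53/2] z:[74/3,27] -> hit [51/2,26], descend [14, 19]
        N14 x:[21,65/3] y:[26,53/2] z:[74/3,26] -> miss, prune
        N19 x:[73/3,26] y:[51/2,26] z:[77/3,27] -> hit [77/3,26] leaf, test {P0@t=77/3}
  N23 x:[37/3,56/3] y:[12,61/2] z:[73/3,110/3] -> miss, prune

Visited [0, 3, 2, 36, 7, 15, 14, 19, 23]. Tests: 9 box, 1 leaf. Nearest: P0.

== RESULT ==
[0, 3, 2, 36, 7, 15, 14, 19, 23]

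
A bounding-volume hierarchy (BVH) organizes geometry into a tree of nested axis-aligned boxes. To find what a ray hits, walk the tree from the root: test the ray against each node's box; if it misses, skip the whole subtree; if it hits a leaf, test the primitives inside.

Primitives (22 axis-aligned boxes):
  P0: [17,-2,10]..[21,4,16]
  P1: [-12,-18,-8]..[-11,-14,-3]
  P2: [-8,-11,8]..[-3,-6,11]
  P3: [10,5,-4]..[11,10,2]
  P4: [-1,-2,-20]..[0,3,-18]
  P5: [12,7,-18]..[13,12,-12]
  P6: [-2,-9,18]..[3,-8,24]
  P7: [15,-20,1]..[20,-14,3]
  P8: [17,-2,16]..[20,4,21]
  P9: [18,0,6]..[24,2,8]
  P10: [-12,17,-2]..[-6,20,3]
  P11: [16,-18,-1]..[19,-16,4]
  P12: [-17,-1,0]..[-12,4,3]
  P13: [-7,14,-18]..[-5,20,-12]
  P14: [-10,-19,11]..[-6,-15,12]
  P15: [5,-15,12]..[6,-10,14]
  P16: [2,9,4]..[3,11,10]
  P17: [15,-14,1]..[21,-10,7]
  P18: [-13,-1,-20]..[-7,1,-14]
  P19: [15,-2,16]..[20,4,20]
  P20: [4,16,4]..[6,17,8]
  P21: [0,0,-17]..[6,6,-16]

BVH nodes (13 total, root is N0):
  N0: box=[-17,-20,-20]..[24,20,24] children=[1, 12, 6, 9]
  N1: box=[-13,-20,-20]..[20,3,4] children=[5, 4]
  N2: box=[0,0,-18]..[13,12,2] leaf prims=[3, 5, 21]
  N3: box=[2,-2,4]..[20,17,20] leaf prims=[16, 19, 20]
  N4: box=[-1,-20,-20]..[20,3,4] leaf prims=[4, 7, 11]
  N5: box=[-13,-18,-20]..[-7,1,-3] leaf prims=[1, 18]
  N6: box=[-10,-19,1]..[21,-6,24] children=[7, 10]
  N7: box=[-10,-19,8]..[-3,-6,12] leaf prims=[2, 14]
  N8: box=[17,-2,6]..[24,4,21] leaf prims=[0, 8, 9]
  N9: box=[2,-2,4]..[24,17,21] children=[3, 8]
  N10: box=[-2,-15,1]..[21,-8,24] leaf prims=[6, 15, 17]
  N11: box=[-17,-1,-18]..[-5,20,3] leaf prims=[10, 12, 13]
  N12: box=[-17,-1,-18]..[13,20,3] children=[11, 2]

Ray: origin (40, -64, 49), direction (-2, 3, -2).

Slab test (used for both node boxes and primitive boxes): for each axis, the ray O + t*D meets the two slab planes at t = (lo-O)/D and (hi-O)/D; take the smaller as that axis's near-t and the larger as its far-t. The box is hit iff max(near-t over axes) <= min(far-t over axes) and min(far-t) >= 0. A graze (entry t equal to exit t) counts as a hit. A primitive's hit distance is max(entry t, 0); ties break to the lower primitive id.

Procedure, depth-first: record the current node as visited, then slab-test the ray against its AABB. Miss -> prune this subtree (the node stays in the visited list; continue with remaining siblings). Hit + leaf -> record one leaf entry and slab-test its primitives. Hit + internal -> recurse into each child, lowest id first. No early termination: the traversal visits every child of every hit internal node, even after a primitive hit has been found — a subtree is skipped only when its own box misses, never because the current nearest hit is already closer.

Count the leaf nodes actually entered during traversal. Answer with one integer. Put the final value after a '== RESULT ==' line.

Trace the traversal:
N0 x:[8,57/2] y:[44/3,28] z:[25/2,69/2] -> hit [44/3,28], descend [1, 6, 9, 12]
  N1 x:[10,53/2] y:[44/3,67/3] z:[45/2,69/2] -> miss, prune
  N6 x:[19/2,25] y:[15,58/3] z:[25/2,24] -> hit [15,58/3], descend [7, 10]
    N7 x:[43/2,25] y:[15,58/3] z:[37/2,41/2] -> miss, prune
    N10 x:[19/2,21] y:[49/3,56/3] z:[25/2,24] -> hit [49/3,56/3] leaf, test {P6(miss), P15@t=35/2, P17(miss)}
  N9 x:[8,19] y:[62/3,27] z:[14,45/2] -> miss, prune
  N12 x:[27/2,57/2] y:[21,28] z:[23,67/2] -> hit [23,28], descend [2, 11]
    N2 x:[27/2,20] y:[64/3,76/3] z:[47/2,67/2] -> miss, prune
    N11 x:[45/2,57/2] y:[21,28] z:[23,67/2] -> hit [23,28] leaf, test {P10(miss), P12(miss), P13(miss)}

9 AABB tests over nodes [0, 1, 6, 7, 10, 9, 12, 2, 11]; 2 leaves entered; closest P15.

== RESULT ==
2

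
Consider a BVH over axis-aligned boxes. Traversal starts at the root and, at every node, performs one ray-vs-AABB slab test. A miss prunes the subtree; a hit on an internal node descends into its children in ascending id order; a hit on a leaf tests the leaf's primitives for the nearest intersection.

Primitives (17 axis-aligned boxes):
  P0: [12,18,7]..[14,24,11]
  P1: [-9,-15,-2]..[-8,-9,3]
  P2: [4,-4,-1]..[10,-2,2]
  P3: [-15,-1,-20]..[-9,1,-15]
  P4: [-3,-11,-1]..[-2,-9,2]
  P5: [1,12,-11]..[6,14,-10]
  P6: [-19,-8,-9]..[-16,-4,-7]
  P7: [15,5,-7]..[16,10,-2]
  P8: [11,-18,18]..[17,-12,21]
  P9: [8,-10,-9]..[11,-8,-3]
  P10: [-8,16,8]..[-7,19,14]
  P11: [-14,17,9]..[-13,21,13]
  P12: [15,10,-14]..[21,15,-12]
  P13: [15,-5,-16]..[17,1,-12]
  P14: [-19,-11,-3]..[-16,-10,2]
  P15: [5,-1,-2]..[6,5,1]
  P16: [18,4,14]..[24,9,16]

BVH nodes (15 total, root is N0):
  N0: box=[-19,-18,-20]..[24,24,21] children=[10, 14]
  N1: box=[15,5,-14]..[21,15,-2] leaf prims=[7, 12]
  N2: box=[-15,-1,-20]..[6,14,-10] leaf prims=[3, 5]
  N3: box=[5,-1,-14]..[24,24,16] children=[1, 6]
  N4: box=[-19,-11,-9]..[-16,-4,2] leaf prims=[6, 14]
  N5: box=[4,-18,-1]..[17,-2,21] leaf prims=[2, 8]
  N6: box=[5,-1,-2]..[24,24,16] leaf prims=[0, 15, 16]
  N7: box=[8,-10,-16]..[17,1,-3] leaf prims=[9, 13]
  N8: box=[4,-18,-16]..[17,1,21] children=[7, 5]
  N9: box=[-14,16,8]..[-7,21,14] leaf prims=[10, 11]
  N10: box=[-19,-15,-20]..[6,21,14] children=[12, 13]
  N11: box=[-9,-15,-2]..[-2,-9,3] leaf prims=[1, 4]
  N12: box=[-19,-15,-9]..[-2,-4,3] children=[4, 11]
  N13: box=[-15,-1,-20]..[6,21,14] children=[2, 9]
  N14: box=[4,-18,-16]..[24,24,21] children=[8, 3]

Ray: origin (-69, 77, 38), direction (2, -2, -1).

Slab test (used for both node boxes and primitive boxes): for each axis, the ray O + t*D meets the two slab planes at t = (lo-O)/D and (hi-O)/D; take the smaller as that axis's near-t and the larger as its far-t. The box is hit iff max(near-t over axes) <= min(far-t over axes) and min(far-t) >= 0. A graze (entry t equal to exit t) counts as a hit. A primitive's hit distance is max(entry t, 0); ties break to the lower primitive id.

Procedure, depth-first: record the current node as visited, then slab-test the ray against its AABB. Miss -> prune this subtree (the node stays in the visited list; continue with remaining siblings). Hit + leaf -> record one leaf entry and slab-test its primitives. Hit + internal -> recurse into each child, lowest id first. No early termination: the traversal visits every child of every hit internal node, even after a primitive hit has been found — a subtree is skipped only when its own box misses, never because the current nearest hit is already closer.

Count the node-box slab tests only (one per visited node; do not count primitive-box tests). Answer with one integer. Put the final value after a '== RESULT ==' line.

Walk:
N0 x:[25,93/2] y:[53/2,95/2] z:[17,58] -> hit [53/2,93/2], descend [10, 14]
  N10 x:[25,75/2] y:[28,46] z:[24,58] -> hit [28,75/2], descend [12, 13]
    N12 x:[25,67/2] y:[81/2,46] z:[35,47] -> miss, prune
    N13 x:[27,75/2] y:[28,39] z:[24,58] -> hit [28,75/2], descend [2, 9]
      N2 x:[27,75/2] y:[63/2,39] z:[48,58] -> miss, prune
      N9 x:[55/2,31] y:[28,61/2] z:[24,30] -> hit [28,30] leaf, test {P10(miss), P11@t=28}
  N14 x:[73/2,93/2] y:[53/2,95/2] z:[17,54] -> hit [73/2,93/2], descend [3, 8]
    N3 x:[37,93/2] y:[53/2,39] z:[22,52] -> hit [37,39], descend [1, 6]
      N1 x:[42,45] y:[31,36] z:[40,52] -> miss, prune
      N6 x:[37,93/2] y:[53/2,39] z:[22,40] -> hit [37,39] leaf, test {P0(miss), P15@t=37, P16(miss)}
    N8 x:[73/2,43] y:[38,95/2] z:[17,54] -> hit [38,43], descend [5, 7]
      N5 x:[73/2,43] y:[79/2,95/2] z:[17,39] -> miss, prune
      N7 x:[77/2,43] y:[38,87/2] z:[41,54] -> hit [41,43] leaf, test {P9(miss), P13(miss)}

order=[0, 10, 12, 13, 2, 9, 14, 3, 1, 6, 8, 5, 7]  |boxes|=13  |leaves|=3  hit=P11

== RESULT ==
13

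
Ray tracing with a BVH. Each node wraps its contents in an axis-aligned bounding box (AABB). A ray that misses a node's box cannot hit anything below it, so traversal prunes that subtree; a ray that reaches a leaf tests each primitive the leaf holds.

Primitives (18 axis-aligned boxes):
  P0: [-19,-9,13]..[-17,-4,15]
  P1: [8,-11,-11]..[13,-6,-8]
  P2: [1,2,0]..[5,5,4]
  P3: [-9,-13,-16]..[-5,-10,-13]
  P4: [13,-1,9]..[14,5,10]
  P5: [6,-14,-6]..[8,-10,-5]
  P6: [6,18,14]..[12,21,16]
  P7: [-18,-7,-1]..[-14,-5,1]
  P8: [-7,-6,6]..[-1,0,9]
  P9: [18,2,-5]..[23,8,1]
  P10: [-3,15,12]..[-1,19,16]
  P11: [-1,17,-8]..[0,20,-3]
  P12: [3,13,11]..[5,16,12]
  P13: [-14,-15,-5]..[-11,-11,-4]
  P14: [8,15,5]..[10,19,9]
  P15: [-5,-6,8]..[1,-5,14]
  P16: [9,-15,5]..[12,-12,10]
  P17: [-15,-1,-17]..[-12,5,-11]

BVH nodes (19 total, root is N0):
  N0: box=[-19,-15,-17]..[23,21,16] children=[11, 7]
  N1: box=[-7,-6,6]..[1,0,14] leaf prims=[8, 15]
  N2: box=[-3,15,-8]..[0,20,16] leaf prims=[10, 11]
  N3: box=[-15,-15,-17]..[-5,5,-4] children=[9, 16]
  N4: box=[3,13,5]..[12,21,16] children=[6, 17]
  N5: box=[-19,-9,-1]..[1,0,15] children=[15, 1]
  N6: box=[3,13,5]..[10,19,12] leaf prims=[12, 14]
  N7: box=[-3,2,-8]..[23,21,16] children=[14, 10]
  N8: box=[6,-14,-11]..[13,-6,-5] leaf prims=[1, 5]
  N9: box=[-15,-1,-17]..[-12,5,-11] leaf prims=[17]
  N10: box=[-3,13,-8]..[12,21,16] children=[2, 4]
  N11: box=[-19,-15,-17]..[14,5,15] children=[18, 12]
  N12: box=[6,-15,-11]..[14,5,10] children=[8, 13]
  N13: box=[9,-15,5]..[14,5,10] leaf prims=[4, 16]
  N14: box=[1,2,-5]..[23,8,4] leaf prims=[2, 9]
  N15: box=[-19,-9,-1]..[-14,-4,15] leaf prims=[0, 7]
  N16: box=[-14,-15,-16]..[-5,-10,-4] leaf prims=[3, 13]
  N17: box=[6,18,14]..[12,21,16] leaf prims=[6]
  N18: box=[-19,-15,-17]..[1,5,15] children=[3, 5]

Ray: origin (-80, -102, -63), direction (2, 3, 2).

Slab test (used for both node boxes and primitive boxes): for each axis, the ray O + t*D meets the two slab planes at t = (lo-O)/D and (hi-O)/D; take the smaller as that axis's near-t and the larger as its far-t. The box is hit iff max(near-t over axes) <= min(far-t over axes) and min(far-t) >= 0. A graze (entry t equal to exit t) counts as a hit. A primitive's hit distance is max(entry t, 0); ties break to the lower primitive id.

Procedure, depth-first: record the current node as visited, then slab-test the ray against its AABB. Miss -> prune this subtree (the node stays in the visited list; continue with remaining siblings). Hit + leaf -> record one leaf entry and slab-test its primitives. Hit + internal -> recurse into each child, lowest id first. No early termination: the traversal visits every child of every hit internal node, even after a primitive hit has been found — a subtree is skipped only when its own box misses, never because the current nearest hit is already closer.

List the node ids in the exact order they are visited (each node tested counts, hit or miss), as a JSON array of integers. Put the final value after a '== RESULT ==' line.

Walk:
N0 x:[61/2,103/2] y:[29,41] z:[23,79/2] -> hit [61/2,79/2], descend [7, 11]
  N7 x:[77/2,103/2] y:[104/3,41] z:[55/2,79/2] -> hit [77/2,79/2], descend [10, 14]
    N10 x:[77/2,46] y:[115/3,41] z:[55/2,79/2] -> hit [77/2,79/2], descend [2, 4]
      N2 x:[77/2,40] y:[39,122/3] z:[55/2,79/2] -> hit [39,79/2] leaf, test {P10@t=39, P11(miss)}
      N4 x:[83/2,46] y:[115/3,41] z:[34,79/2] -> miss, prune
    N14 x:[81/2,103/2] y:[104/3,110/3] z:[29,67/2] -> miss, prune
  N11 x:[61/2,47] y:[29,107/3] z:[23,39] -> hit [61/2,107/3], descend [12, 18]
    N12 x:[43,47] y:[29,107/3] z:[26,73/2] -> miss, prune
    N18 x:[61/2,81/2] y:[29,107/3] z:[23,39] -> hit [61/2,107/3], descend [3, 5]
      N3 x:[65/2,75/2] y:[29,107/3] z:[23,59/2] -> miss, prune
      N5 x:[61/2,81/2] y:[31,34] z:[31,39] -> hit [31,34], descend [1, 15]
        N1 x:[73/2,81/2] y:[32,34] z:[69/2,77/2] -> miss, prune
        N15 x:[61/2,33] y:[31,98/3] z:[31,39] -> hit [31,98/3] leaf, test {P0(miss), P7@t=95/3}

13 AABB tests over nodes [0, 7, 10, 2, 4, 14, 11, 12, 18, 3, 5, 1, 15]; 2 leaves entered; closest P7.

== RESULT ==
[0, 7, 10, 2, 4, 14, 11, 12, 18, 3, 5, 1, 15]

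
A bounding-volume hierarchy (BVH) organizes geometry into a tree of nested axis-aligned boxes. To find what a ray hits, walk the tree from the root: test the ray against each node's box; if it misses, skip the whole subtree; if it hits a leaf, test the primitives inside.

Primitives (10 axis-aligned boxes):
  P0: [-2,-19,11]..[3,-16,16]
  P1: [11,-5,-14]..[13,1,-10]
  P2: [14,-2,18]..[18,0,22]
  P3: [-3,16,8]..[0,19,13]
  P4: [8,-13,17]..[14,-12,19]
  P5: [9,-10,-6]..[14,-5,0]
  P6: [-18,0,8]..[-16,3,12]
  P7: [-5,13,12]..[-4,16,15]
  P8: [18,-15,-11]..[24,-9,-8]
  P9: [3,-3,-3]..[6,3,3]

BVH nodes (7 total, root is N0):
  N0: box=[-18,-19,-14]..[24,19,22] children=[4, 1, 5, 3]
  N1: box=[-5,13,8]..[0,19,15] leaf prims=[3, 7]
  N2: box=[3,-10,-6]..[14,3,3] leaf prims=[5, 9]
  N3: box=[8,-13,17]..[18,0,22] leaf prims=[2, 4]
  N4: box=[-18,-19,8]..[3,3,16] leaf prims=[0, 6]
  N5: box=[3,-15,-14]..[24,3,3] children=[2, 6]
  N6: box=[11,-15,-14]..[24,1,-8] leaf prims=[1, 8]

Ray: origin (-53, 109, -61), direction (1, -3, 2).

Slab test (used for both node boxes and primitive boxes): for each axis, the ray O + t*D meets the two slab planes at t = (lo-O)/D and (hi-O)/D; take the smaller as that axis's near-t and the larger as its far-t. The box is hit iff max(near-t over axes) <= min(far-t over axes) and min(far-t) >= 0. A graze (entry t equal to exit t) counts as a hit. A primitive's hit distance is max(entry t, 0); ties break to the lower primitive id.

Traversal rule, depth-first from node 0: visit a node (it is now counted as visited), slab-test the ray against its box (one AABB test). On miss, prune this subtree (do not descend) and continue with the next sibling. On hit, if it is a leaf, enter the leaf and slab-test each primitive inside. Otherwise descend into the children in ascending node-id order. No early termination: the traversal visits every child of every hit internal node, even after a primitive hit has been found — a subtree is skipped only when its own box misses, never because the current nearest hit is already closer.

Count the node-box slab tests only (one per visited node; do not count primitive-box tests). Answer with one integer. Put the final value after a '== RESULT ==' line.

Walk:
N0 x:[35,77] y:[30,128/3] z:[47/2,83/2] -> hit [35,83/2], descend [1, 3, 4, 5]
  N1 x:[48,53] y:[30,32] z:[69/2,38] -> miss, prune
  N3 x:[61,71] y:[109/3,122/3] z:[39,83/2] -> miss, prune
  N4 x:[35,56] y:[106/3,128/3] z:[69/2,77/2] -> hit [106/3,77/2] leaf, test {P0(miss), P6@t=106/3}
  N5 x:[56,77] y:[106/3,124/3] z:[47/2,32] -> miss, prune

5 AABB tests over nodes [0, 1, 3, 4, 5]; 1 leaf entered; closest P6.

== RESULT ==
5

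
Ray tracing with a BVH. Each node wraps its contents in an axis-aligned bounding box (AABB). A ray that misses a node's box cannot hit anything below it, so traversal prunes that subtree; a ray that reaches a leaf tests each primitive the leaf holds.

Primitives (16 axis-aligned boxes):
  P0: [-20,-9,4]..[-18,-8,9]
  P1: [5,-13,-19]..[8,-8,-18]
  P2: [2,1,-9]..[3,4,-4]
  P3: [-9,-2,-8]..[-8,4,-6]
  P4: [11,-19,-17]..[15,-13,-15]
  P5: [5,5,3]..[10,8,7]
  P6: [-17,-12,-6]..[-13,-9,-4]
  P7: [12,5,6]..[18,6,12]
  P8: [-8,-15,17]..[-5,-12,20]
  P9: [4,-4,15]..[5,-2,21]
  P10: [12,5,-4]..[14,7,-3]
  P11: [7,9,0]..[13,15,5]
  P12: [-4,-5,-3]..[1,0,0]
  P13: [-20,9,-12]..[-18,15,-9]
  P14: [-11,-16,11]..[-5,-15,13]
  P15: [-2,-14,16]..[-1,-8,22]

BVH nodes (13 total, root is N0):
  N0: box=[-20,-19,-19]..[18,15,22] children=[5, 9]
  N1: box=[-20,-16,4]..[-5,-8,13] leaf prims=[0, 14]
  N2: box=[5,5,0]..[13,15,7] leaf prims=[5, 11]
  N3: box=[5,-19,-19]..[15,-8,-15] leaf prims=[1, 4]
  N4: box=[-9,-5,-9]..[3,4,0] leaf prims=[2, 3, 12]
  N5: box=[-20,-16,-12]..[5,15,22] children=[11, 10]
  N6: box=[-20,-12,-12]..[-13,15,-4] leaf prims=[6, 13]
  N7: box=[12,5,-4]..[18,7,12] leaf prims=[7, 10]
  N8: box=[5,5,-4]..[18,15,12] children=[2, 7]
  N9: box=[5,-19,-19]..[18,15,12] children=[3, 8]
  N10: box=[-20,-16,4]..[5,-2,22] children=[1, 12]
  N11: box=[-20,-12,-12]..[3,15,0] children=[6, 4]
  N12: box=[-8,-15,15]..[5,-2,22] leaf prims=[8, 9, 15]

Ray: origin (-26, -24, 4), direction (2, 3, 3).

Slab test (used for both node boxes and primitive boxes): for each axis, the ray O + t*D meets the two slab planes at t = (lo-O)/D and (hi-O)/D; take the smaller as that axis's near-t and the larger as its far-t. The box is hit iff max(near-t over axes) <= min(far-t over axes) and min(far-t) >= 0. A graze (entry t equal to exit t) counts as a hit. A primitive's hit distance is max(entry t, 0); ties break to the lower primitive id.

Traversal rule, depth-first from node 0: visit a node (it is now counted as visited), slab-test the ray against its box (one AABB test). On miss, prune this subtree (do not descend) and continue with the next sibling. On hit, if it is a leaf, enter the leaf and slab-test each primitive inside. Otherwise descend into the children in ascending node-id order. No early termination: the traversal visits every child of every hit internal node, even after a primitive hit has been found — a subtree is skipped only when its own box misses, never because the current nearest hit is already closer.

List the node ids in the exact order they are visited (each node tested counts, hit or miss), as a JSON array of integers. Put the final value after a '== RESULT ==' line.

Walk:
N0 x:[3,22] y:[5/3,13] z:[-23/3,6] -> hit [3,6], descend [5, 9]
  N5 x:[3,31/2] y:[8/3,13] z:[-16/3,6] -> hit [3,6], descend [10, 11]
    N10 x:[3,31/2] y:[8/3,22/3] z:[0,6] -> hit [3,6], descend [1, 12]
      N1 x:[3,21/2] y:[8/3,16/3] z:[0,3] -> hit [3,3] leaf, test {P0(miss), P14(miss)}
      N12 x:[9,31/2] y:[3,22/3] z:[11/3,6] -> miss, prune
    N11 x:[3,29/2] y:[4,13] z:[-16/3,-4/3] -> miss, prune
  N9 x:[31/2,22] y:[5/3,13] z:[-23/3,8/3] -> miss, prune

Summary -> nodes [0, 5, 10, 1, 12, 11, 9]; box-tests=7; leaf-entries=1; first=miss

== RESULT ==
[0, 5, 10, 1, 12, 11, 9]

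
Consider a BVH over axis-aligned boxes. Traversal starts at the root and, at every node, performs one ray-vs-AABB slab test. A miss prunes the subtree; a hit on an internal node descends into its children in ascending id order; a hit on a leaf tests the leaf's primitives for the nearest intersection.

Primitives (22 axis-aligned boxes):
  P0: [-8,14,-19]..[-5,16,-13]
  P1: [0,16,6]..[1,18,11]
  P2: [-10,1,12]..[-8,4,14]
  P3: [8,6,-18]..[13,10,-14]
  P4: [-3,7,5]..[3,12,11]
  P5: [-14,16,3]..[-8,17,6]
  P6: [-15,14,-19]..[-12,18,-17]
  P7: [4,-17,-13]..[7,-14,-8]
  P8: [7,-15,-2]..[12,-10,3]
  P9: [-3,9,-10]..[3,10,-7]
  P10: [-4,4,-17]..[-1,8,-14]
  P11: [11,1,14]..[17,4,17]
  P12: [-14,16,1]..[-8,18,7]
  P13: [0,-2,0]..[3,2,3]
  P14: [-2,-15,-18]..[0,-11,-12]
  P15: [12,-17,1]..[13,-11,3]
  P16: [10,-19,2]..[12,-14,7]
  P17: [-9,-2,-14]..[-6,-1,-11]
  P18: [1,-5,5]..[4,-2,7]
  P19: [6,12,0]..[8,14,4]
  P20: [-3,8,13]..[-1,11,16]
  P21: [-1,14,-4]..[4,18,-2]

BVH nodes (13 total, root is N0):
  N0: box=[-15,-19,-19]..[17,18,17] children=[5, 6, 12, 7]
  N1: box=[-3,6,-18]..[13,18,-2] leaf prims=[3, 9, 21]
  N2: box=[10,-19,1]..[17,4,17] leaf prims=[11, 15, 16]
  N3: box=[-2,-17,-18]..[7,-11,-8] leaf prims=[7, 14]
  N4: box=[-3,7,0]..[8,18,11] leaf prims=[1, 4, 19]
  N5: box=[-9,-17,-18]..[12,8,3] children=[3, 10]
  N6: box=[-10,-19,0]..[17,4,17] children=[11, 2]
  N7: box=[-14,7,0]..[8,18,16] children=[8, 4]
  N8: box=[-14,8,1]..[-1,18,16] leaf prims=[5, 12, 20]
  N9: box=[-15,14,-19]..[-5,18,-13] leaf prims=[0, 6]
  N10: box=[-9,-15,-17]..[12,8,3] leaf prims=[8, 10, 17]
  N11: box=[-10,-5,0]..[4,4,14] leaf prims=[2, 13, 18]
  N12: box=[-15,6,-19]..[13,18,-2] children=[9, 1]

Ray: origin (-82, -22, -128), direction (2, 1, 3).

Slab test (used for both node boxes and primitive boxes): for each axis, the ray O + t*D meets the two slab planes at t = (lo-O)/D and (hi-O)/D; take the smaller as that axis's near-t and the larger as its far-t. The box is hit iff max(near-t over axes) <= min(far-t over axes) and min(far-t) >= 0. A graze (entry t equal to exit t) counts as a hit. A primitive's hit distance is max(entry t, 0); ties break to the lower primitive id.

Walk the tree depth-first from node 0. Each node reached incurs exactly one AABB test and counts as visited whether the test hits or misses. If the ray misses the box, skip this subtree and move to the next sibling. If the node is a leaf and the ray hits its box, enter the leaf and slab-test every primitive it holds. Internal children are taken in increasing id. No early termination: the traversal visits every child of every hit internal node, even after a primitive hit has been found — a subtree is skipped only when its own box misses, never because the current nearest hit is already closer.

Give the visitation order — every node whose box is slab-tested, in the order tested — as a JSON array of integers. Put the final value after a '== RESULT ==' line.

Trace the traversal:
N0 x:[67/2,99/2] y:[3,40] z:[109/3,145/3] -> hit [109/3,40], descend [5, 6, 7, 12]
  N5 x:[73/2,47] y:[5,30] z:[110/3,131/3] -> miss, prune
  N6 x:[36,99/2] y:[3,26] z:[128/3,145/3] -> miss, prune
  N7 x:[34,45] y:[29,40] z:[128/3,48] -> miss, prune
  N12 x:[67/2,95/2] y:[28,40] z:[109/3,42] -> hit [109/3,40], descend [1, 9]
    N1 x:[79/2,95/2] y:[28,40] z:[110/3,42] -> hit [79/2,40] leaf, test {P3(miss), P9(miss), P21(miss)}
    N9 x:[67/2,77/2] y:[36,40] z:[109/3,115/3] -> hit [109/3,115/3] leaf, test {P0@t=37, P6(miss)}

Summary -> nodes [0, 5, 6, 7, 12, 1, 9]; box-tests=7; leaf-entries=2; first=P0

== RESULT ==
[0, 5, 6, 7, 12, 1, 9]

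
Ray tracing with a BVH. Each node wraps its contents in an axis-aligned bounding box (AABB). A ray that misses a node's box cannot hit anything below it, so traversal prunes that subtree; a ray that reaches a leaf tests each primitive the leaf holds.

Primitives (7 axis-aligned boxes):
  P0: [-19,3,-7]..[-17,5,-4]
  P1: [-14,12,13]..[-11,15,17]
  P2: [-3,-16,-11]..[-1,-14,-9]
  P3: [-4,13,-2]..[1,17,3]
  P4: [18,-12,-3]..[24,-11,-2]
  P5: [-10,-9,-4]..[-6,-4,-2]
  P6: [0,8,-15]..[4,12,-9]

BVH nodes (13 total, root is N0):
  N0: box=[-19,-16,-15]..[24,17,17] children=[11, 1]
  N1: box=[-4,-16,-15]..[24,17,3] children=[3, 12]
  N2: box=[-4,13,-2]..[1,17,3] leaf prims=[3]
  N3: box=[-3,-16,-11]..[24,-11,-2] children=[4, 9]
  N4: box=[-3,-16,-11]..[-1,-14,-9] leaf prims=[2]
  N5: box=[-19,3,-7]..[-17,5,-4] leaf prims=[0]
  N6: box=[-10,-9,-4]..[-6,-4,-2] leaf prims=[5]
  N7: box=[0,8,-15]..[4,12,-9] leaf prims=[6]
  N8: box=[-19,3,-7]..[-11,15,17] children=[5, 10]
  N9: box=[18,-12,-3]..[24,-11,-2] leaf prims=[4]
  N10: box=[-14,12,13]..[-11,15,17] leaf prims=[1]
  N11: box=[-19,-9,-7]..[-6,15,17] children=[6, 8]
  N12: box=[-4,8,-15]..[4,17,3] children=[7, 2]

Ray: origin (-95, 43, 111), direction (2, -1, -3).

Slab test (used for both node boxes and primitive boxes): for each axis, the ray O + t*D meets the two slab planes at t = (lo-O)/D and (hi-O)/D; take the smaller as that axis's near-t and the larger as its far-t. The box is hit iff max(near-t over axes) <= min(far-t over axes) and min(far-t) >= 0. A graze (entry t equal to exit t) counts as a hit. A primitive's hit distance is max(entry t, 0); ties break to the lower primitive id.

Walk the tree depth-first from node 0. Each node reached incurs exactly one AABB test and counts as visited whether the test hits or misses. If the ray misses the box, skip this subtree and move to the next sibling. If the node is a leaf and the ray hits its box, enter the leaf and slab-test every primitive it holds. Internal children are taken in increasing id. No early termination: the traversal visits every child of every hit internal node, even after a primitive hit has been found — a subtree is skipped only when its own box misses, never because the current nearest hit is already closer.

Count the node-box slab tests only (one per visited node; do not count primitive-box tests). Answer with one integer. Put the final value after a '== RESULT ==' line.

Traverse from the root:
N0 x:[38,119/2] y:[26,59] z:[94/3,42] -> hit [38,42], descend [1, 11]
  N1 x:[91/2,119/2] y:[26,59] z:[36,42] -> miss, prune
  N11 x:[38,89/2] y:[28,52] z:[94/3,118/3] -> hit [38,118/3], descend [6, 8]
    N6 x:[85/2,89/2] y:[47,52] z:[113/3,115/3] -> miss, prune
    N8 x:[38,42] y:[28,40] z:[94/3,118/3] -> hit [38,118/3], descend [5, 10]
      N5 x:[38,39] y:[38,40] z:[115/3,118/3] -> hit [115/3,39] leaf, test {P0@t=115/3}
      N10 x:[81/2,42] y:[28,31] z:[94/3,98/3] -> miss, prune

7 AABB tests over nodes [0, 1, 11, 6, 8, 5, 10]; 1 leaf entered; closest P0.

== RESULT ==
7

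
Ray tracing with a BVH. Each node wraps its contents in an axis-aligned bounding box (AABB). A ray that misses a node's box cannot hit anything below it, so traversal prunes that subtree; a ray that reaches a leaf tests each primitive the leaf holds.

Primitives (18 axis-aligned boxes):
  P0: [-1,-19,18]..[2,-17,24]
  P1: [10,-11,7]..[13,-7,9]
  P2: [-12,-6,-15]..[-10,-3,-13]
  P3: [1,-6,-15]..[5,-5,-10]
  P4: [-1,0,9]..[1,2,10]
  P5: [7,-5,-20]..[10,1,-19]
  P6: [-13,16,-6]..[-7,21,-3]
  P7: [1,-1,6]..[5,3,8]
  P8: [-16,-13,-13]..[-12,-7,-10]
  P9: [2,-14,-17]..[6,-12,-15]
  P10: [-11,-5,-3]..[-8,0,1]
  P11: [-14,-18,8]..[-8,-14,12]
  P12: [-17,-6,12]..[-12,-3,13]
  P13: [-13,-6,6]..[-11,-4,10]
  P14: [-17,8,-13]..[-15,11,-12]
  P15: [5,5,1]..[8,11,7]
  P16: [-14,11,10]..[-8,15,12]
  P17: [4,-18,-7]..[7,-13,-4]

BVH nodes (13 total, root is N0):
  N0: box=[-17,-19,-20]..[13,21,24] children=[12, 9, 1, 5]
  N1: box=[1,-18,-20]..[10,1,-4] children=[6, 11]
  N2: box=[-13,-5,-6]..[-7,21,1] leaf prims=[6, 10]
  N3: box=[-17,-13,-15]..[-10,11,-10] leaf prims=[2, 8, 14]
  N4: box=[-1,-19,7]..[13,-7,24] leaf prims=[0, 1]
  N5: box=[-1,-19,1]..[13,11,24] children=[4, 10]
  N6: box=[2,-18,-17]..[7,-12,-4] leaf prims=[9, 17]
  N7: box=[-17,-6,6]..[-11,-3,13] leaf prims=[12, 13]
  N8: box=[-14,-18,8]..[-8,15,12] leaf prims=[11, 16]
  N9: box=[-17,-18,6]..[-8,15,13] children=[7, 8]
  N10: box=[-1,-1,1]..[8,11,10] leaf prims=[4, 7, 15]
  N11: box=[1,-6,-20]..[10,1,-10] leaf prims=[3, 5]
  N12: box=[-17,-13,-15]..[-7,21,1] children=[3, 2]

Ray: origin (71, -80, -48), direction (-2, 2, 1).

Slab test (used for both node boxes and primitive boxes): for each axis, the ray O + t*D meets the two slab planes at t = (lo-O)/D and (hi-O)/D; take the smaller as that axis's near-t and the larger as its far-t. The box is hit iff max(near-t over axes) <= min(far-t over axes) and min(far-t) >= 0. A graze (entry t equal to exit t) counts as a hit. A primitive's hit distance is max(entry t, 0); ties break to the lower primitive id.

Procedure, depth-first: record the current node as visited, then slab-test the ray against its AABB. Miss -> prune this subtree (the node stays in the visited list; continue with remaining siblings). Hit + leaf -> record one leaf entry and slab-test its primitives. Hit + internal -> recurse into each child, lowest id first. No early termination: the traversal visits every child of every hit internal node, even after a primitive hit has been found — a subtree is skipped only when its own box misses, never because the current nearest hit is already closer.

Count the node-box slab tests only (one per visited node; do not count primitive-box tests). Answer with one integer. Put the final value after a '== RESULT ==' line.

Walk:
N0 x:[29,44] y:[61/2,101/2] z:[28,72] -> hit [61/2,44], descend [1, 5, 9, 12]
  N1 x:[61/2,35] y:[31,81/2] z:[28,44] -> hit [31,35], descend [6, 11]
    N6 x:[32,69/2] y:[31,34] z:[31,44] -> hit [32,34] leaf, test {P9@t=33, P17(miss)}
    N11 x:[61/2,35] y:[37,81/2] z:[28,38] -> miss, prune
  N5 x:[29,36] y:[61/2,91/2] z:[49,72] -> miss, prune
  N9 x:[79/2,44] y:[31,95/2] z:[54,61] -> miss, prune
  N12 x:[39,44] y:[67/2,101/2] z:[33,49] -> hit [39,44], descend [2, 3]
    N2 x:[39,42] y:[75/2,101/2] z:[42,49] -> hit [42,42] leaf, test {P6(miss), P10(miss)}
    N3 x:[81/2,44] y:[67/2,91/2] z:[33,38] -> miss, prune

order=[0, 1, 6, 11, 5, 9, 12, 2, 3]  |boxes|=9  |leaves|=2  hit=P9

== RESULT ==
9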